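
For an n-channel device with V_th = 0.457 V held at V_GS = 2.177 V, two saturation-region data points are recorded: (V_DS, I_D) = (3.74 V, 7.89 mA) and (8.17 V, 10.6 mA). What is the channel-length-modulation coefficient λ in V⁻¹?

With V_GS fixed, I_D ∝ (1 + λ V_DS) in saturation, so I_D2/I_D1 = (1 + λ V_DS2)/(1 + λ V_DS1).
10.6/7.89 = 1.343 = (1 + 8.17 λ)/(1 + 3.74 λ).
Solving: λ (I_D1 V_DS2 − I_D2 V_DS1) = I_D2 − I_D1, so λ = (10.6 − 7.89) / (7.89 × 8.17 − 10.6 × 3.74) = 2.71 / 24.8 = 0.109 V⁻¹.

λ = 0.109 V⁻¹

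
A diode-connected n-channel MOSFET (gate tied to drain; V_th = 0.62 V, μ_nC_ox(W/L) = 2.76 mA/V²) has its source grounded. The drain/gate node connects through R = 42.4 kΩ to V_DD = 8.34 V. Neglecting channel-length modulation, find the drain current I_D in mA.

With gate tied to drain, V_GS = V_DS ≥ V_GS − V_th, so the device is in saturation.
KCL at the drain: ½ k_n (V_GS − V_th)² = (V_DD − V_GS)/R.
Let x = V_GS − 0.62. Then 58.5 x² + x − 7.72 = 0, giving x = 0.355 V (positive root), so V_GS = 0.975 V.
I_D = (V_DD − V_GS)/R = (8.34 − 0.975) / 42.4 = 0.174 mA.

I_D = 0.174 mA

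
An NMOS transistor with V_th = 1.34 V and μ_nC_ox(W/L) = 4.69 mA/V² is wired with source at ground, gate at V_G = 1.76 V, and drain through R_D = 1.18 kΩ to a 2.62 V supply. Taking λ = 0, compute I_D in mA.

I_D = 0.414 mA

V_GS = V_G = 1.76 V, so V_ov = 1.76 − 1.34 = 0.42 V.
Assume saturation: I_D = ½ k_n V_ov² = 0.5 × 4.69 × 0.42² = 0.414 mA, giving V_DS = V_DD − I_D R_D = 2.62 − 0.414 × 1.18 = 2.13 V.
V_DS = 2.13 V ≥ V_ov = 0.42 V, confirming saturation.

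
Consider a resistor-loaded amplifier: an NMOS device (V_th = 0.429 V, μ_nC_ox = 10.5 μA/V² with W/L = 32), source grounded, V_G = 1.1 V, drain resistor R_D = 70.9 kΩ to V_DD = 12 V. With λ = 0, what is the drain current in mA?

I_D = 0.0756 mA

V_GS = V_G = 1.1 V, so V_ov = 1.1 − 0.429 = 0.671 V.
k_n = μ_nC_ox · (W/L) = 0.336 mA/V².
Assume saturation: I_D = ½ k_n V_ov² = 0.5 × 0.336 × 0.671² = 0.0756 mA, giving V_DS = V_DD − I_D R_D = 12 − 0.0756 × 70.9 = 6.64 V.
V_DS = 6.64 V ≥ V_ov = 0.671 V, confirming saturation.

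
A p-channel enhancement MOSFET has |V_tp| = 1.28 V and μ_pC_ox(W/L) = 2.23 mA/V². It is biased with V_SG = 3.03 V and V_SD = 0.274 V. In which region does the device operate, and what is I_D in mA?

V_ov = V_SG − |V_tp| = 3.03 − 1.28 = 1.75 V.
Since V_SD = 0.274 V < V_ov = 1.75 V, the device is in the triode region.
I_D = k_p [V_ov · V_SD − ½ V_SD²] = 2.23 × [1.75 × 0.274 − 0.5 × 0.274²] = 0.986 mA.

Triode; I_D = 0.986 mA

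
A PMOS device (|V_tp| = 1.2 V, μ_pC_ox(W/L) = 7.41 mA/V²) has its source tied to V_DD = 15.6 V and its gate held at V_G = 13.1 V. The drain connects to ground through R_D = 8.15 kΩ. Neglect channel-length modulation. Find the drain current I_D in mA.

V_SG = V_DD − V_G = 15.6 − 13.1 = 2.5 V, so V_ov = 2.5 − 1.2 = 1.3 V.
Assume saturation: I_D = ½ k_p V_ov² = 0.5 × 7.41 × 1.3² = 6.26 mA, giving V_SD = V_DD − I_D R_D = 15.6 − 6.26 × 8.15 = -35.4 V.
But -35.4 V < V_ov = 1.3 V, so the device is actually in triode.
In triode I_D = k_p[V_ov V_SD − ½ V_SD²] and I_D = (V_DD − V_SD)/R_D. Equating: 30.2 V_SD² − 79.51 V_SD + 15.6 = 0, giving V_SD = 0.214 V (the root below V_ov).
I_D = (15.6 − 0.214) / 8.15 = 1.89 mA.

I_D = 1.89 mA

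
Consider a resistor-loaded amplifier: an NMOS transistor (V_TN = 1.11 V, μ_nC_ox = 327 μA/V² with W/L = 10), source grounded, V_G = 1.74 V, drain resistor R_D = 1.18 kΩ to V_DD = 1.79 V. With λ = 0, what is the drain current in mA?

I_D = 0.649 mA

V_GS = V_G = 1.74 V, so V_ov = 1.74 − 1.11 = 0.63 V.
k_n = μ_nC_ox · (W/L) = 3.27 mA/V².
Assume saturation: I_D = ½ k_n V_ov² = 0.5 × 3.27 × 0.63² = 0.649 mA, giving V_DS = V_DD − I_D R_D = 1.79 − 0.649 × 1.18 = 1.02 V.
V_DS = 1.02 V ≥ V_ov = 0.63 V, confirming saturation.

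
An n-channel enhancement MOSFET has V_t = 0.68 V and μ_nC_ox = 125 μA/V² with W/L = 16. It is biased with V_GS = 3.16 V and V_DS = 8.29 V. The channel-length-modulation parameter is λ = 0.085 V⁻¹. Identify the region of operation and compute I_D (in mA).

Saturation; I_D = 10.5 mA

k_n = μ_nC_ox · (W/L) = 2 mA/V².
V_ov = V_GS − V_t = 3.16 − 0.68 = 2.48 V.
Since V_DS = 8.29 V ≥ V_ov = 2.48 V, the device is in saturation.
I_D = ½ k_n V_ov² (1 + λ V_DS) = 0.5 × 2 × 2.48² × (1 + 0.085 × 8.29) = 10.5 mA.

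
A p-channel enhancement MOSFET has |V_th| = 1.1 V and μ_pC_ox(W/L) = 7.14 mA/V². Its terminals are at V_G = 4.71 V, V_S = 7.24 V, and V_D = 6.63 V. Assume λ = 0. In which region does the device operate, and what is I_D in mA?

Triode; I_D = 4.90 mA

V_SG = V_S − V_G = 7.24 − 4.71 = 2.53 V; V_SD = V_S − V_D = 7.24 − 6.63 = 0.61 V.
V_ov = V_SG − |V_th| = 2.53 − 1.1 = 1.43 V.
Since V_SD = 0.61 V < V_ov = 1.43 V, the device is in the triode region.
I_D = k_p [V_ov · V_SD − ½ V_SD²] = 7.14 × [1.43 × 0.61 − 0.5 × 0.61²] = 4.9 mA.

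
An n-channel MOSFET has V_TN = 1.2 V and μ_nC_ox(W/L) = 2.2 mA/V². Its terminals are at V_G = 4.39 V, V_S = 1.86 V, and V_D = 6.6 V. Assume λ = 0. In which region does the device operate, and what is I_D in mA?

V_GS = V_G − V_S = 4.39 − 1.86 = 2.53 V; V_DS = V_D − V_S = 6.6 − 1.86 = 4.74 V.
V_ov = V_GS − V_TN = 2.53 − 1.2 = 1.33 V.
Since V_DS = 4.74 V ≥ V_ov = 1.33 V, the device is in saturation.
I_D = ½ k_n V_ov² = 0.5 × 2.2 × 1.33² = 1.95 mA.

Saturation; I_D = 1.95 mA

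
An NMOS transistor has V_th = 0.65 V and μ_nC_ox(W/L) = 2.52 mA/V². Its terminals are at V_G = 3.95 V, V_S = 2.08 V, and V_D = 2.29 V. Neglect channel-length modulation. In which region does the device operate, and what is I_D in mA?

Triode; I_D = 0.590 mA

V_GS = V_G − V_S = 3.95 − 2.08 = 1.87 V; V_DS = V_D − V_S = 2.29 − 2.08 = 0.21 V.
V_ov = V_GS − V_th = 1.87 − 0.65 = 1.22 V.
Since V_DS = 0.21 V < V_ov = 1.22 V, the device is in the triode region.
I_D = k_n [V_ov · V_DS − ½ V_DS²] = 2.52 × [1.22 × 0.21 − 0.5 × 0.21²] = 0.59 mA.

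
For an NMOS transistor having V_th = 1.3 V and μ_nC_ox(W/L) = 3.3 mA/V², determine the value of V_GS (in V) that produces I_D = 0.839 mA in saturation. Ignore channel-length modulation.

V_GS = 2.01 V

In saturation I_D = ½ k_n (V_GS − V_th)², so V_GS − V_th = √(2 I_D / k_n) = √(2 × 0.839 / 3.3) = 0.713 V.
V_GS = 1.3 + 0.713 = 2.01 V.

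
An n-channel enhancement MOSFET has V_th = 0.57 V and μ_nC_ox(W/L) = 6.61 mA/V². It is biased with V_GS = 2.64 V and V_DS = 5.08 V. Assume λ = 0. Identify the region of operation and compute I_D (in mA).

Saturation; I_D = 14.2 mA

V_ov = V_GS − V_th = 2.64 − 0.57 = 2.07 V.
Since V_DS = 5.08 V ≥ V_ov = 2.07 V, the device is in saturation.
I_D = ½ k_n V_ov² = 0.5 × 6.61 × 2.07² = 14.2 mA.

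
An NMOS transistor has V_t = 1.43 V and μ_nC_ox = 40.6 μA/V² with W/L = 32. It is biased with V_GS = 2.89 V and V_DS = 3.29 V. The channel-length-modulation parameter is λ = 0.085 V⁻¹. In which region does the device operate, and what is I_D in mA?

k_n = μ_nC_ox · (W/L) = 1.299 mA/V².
V_ov = V_GS − V_t = 2.89 − 1.43 = 1.46 V.
Since V_DS = 3.29 V ≥ V_ov = 1.46 V, the device is in saturation.
I_D = ½ k_n V_ov² (1 + λ V_DS) = 0.5 × 1.299 × 1.46² × (1 + 0.085 × 3.29) = 1.77 mA.

Saturation; I_D = 1.77 mA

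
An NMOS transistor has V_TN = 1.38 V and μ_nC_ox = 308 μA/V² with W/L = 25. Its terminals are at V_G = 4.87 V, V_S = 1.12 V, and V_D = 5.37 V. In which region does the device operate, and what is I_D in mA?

Saturation; I_D = 21.6 mA

V_GS = V_G − V_S = 4.87 − 1.12 = 3.75 V; V_DS = V_D − V_S = 5.37 − 1.12 = 4.25 V.
k_n = μ_nC_ox · (W/L) = 7.7 mA/V².
V_ov = V_GS − V_TN = 3.75 − 1.38 = 2.37 V.
Since V_DS = 4.25 V ≥ V_ov = 2.37 V, the device is in saturation.
I_D = ½ k_n V_ov² = 0.5 × 7.7 × 2.37² = 21.6 mA.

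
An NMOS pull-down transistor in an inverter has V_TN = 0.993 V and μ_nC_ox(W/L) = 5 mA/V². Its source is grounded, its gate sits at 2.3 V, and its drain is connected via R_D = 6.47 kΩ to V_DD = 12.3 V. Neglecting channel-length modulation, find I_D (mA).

I_D = 1.85 mA

V_GS = V_G = 2.3 V, so V_ov = 2.3 − 0.993 = 1.31 V.
Assume saturation: I_D = ½ k_n V_ov² = 0.5 × 5 × 1.31² = 4.27 mA, giving V_DS = V_DD − I_D R_D = 12.3 − 4.27 × 6.47 = -15.3 V.
But -15.3 V < V_ov = 1.31 V, so the device is actually in triode.
In triode I_D = k_n[V_ov V_DS − ½ V_DS²] and I_D = (V_DD − V_DS)/R_D. Equating: 16.2 V_DS² − 43.28 V_DS + 12.3 = 0, giving V_DS = 0.323 V (the root below V_ov).
I_D = (12.3 − 0.323) / 6.47 = 1.85 mA.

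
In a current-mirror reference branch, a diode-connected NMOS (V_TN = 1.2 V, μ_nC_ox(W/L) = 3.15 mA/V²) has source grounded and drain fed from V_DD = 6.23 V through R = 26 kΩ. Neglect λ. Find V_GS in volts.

V_GS = 1.54 V

With gate tied to drain, V_GS = V_DS ≥ V_GS − V_TN, so the device is in saturation.
KCL at the drain: ½ k_n (V_GS − V_TN)² = (V_DD − V_GS)/R.
Let x = V_GS − 1.2. Then 40.9 x² + x − 5.03 = 0, giving x = 0.338 V (positive root), so V_GS = 1.54 V.
I_D = (V_DD − V_GS)/R = (6.23 − 1.54) / 26 = 0.18 mA.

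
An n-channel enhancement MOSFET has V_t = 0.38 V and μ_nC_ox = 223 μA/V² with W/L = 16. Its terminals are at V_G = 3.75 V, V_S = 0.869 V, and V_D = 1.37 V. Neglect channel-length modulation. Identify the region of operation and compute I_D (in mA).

V_GS = V_G − V_S = 3.75 − 0.869 = 2.88 V; V_DS = V_D − V_S = 1.37 − 0.869 = 0.501 V.
k_n = μ_nC_ox · (W/L) = 3.568 mA/V².
V_ov = V_GS − V_t = 2.88 − 0.38 = 2.5 V.
Since V_DS = 0.501 V < V_ov = 2.5 V, the device is in the triode region.
I_D = k_n [V_ov · V_DS − ½ V_DS²] = 3.568 × [2.5 × 0.501 − 0.5 × 0.501²] = 4.02 mA.

Triode; I_D = 4.02 mA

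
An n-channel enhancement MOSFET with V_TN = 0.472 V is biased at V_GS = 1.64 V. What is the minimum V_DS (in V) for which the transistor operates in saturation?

V_DS,sat = 1.17 V

The boundary between triode and saturation is V_DS = V_GS − V_TN = V_ov.
V_ov = 1.64 − 0.472 = 1.17 V.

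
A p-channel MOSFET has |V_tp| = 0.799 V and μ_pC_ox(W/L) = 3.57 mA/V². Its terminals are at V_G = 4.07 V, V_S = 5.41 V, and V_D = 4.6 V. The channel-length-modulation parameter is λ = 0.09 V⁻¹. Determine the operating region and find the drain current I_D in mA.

Saturation; I_D = 0.561 mA

V_SG = V_S − V_G = 5.41 − 4.07 = 1.34 V; V_SD = V_S − V_D = 5.41 − 4.6 = 0.81 V.
V_ov = V_SG − |V_tp| = 1.34 − 0.799 = 0.541 V.
Since V_SD = 0.81 V ≥ V_ov = 0.541 V, the device is in saturation.
I_D = ½ k_p V_ov² (1 + λ V_SD) = 0.5 × 3.57 × 0.541² × (1 + 0.09 × 0.81) = 0.561 mA.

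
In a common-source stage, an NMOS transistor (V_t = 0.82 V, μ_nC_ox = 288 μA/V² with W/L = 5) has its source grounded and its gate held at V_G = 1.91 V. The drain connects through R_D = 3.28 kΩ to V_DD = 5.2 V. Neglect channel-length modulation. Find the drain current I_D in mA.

V_GS = V_G = 1.91 V, so V_ov = 1.91 − 0.82 = 1.09 V.
k_n = μ_nC_ox · (W/L) = 1.44 mA/V².
Assume saturation: I_D = ½ k_n V_ov² = 0.5 × 1.44 × 1.09² = 0.855 mA, giving V_DS = V_DD − I_D R_D = 5.2 − 0.855 × 3.28 = 2.39 V.
V_DS = 2.39 V ≥ V_ov = 1.09 V, confirming saturation.

I_D = 0.855 mA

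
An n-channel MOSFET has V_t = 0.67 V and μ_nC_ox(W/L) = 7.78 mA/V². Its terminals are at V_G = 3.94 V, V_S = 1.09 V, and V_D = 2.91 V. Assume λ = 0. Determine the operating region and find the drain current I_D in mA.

Triode; I_D = 18.0 mA

V_GS = V_G − V_S = 3.94 − 1.09 = 2.85 V; V_DS = V_D − V_S = 2.91 − 1.09 = 1.82 V.
V_ov = V_GS − V_t = 2.85 − 0.67 = 2.18 V.
Since V_DS = 1.82 V < V_ov = 2.18 V, the device is in the triode region.
I_D = k_n [V_ov · V_DS − ½ V_DS²] = 7.78 × [2.18 × 1.82 − 0.5 × 1.82²] = 18 mA.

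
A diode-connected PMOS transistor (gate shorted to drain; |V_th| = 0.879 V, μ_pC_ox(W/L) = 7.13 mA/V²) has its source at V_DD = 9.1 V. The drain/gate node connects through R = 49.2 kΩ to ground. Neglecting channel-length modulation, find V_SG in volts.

V_SG = 1.09 V

With gate tied to drain, V_SG = V_SD ≥ V_SG − |V_th|, so the device is in saturation.
KCL at the drain: ½ k_p (V_SG − |V_th|)² = (V_DD − V_SG)/R.
Let x = V_SG − 0.879. Then 175 x² + x − 8.221 = 0, giving x = 0.214 V (positive root), so V_SG = 1.09 V.
I_D = (V_DD − V_SG)/R = (9.1 − 1.09) / 49.2 = 0.163 mA.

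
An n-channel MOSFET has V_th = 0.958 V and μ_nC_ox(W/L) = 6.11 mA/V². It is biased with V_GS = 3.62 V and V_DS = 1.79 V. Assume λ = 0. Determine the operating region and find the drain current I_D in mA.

Triode; I_D = 19.3 mA

V_ov = V_GS − V_th = 3.62 − 0.958 = 2.66 V.
Since V_DS = 1.79 V < V_ov = 2.66 V, the device is in the triode region.
I_D = k_n [V_ov · V_DS − ½ V_DS²] = 6.11 × [2.66 × 1.79 − 0.5 × 1.79²] = 19.3 mA.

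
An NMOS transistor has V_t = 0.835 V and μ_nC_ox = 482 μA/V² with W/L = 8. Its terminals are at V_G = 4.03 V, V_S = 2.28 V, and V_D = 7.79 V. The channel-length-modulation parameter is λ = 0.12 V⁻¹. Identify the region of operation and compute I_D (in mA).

Saturation; I_D = 2.68 mA

V_GS = V_G − V_S = 4.03 − 2.28 = 1.75 V; V_DS = V_D − V_S = 7.79 − 2.28 = 5.51 V.
k_n = μ_nC_ox · (W/L) = 3.856 mA/V².
V_ov = V_GS − V_t = 1.75 − 0.835 = 0.915 V.
Since V_DS = 5.51 V ≥ V_ov = 0.915 V, the device is in saturation.
I_D = ½ k_n V_ov² (1 + λ V_DS) = 0.5 × 3.856 × 0.915² × (1 + 0.12 × 5.51) = 2.68 mA.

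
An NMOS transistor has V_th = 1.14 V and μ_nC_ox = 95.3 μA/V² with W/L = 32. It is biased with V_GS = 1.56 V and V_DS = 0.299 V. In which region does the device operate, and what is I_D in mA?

k_n = μ_nC_ox · (W/L) = 3.05 mA/V².
V_ov = V_GS − V_th = 1.56 − 1.14 = 0.42 V.
Since V_DS = 0.299 V < V_ov = 0.42 V, the device is in the triode region.
I_D = k_n [V_ov · V_DS − ½ V_DS²] = 3.05 × [0.42 × 0.299 − 0.5 × 0.299²] = 0.247 mA.

Triode; I_D = 0.247 mA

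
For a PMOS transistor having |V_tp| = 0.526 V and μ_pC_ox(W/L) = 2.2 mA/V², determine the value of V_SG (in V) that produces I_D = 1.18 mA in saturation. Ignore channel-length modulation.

V_SG = 1.56 V

In saturation I_D = ½ k_p (V_SG − |V_tp|)², so V_SG − |V_tp| = √(2 I_D / k_p) = √(2 × 1.18 / 2.2) = 1.04 V.
V_SG = 0.526 + 1.04 = 1.56 V.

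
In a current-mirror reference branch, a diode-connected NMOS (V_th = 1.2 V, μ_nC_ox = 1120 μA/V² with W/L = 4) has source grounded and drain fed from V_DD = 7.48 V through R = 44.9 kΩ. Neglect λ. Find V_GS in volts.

V_GS = 1.44 V

With gate tied to drain, V_GS = V_DS ≥ V_GS − V_th, so the device is in saturation.
k_n = μ_nC_ox · (W/L) = 4.48 mA/V².
KCL at the drain: ½ k_n (V_GS − V_th)² = (V_DD − V_GS)/R.
Let x = V_GS − 1.2. Then 101 x² + x − 6.28 = 0, giving x = 0.245 V (positive root), so V_GS = 1.44 V.
I_D = (V_DD − V_GS)/R = (7.48 − 1.44) / 44.9 = 0.134 mA.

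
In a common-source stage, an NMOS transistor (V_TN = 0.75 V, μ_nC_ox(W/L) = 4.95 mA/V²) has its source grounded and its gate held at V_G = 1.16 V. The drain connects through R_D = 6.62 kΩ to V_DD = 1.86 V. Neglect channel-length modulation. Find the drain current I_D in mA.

V_GS = V_G = 1.16 V, so V_ov = 1.16 − 0.75 = 0.41 V.
Assume saturation: I_D = ½ k_n V_ov² = 0.5 × 4.95 × 0.41² = 0.416 mA, giving V_DS = V_DD − I_D R_D = 1.86 − 0.416 × 6.62 = -0.894 V.
But -0.894 V < V_ov = 0.41 V, so the device is actually in triode.
In triode I_D = k_n[V_ov V_DS − ½ V_DS²] and I_D = (V_DD − V_DS)/R_D. Equating: 16.4 V_DS² − 14.44 V_DS + 1.86 = 0, giving V_DS = 0.157 V (the root below V_ov).
I_D = (1.86 − 0.157) / 6.62 = 0.257 mA.

I_D = 0.257 mA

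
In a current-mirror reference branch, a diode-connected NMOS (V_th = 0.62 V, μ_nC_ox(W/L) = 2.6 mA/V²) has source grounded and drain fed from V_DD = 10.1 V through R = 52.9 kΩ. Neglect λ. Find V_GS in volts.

V_GS = 0.984 V

With gate tied to drain, V_GS = V_DS ≥ V_GS − V_th, so the device is in saturation.
KCL at the drain: ½ k_n (V_GS − V_th)² = (V_DD − V_GS)/R.
Let x = V_GS − 0.62. Then 68.8 x² + x − 9.48 = 0, giving x = 0.364 V (positive root), so V_GS = 0.984 V.
I_D = (V_DD − V_GS)/R = (10.1 − 0.984) / 52.9 = 0.172 mA.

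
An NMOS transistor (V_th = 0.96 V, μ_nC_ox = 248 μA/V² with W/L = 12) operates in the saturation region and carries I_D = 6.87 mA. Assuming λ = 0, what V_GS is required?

V_GS = 3.11 V

k_n = μ_nC_ox · (W/L) = 2.976 mA/V².
In saturation I_D = ½ k_n (V_GS − V_th)², so V_GS − V_th = √(2 I_D / k_n) = √(2 × 6.87 / 2.976) = 2.15 V.
V_GS = 0.96 + 2.15 = 3.11 V.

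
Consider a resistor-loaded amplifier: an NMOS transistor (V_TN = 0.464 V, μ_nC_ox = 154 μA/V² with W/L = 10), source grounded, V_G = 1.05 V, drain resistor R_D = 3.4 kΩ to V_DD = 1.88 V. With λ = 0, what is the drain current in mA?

I_D = 0.264 mA

V_GS = V_G = 1.05 V, so V_ov = 1.05 − 0.464 = 0.586 V.
k_n = μ_nC_ox · (W/L) = 1.54 mA/V².
Assume saturation: I_D = ½ k_n V_ov² = 0.5 × 1.54 × 0.586² = 0.264 mA, giving V_DS = V_DD − I_D R_D = 1.88 − 0.264 × 3.4 = 0.981 V.
V_DS = 0.981 V ≥ V_ov = 0.586 V, confirming saturation.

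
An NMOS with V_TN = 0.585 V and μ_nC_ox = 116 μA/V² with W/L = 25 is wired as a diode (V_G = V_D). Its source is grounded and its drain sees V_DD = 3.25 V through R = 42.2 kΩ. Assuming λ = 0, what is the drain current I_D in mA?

I_D = 0.0584 mA

With gate tied to drain, V_GS = V_DS ≥ V_GS − V_TN, so the device is in saturation.
k_n = μ_nC_ox · (W/L) = 2.9 mA/V².
KCL at the drain: ½ k_n (V_GS − V_TN)² = (V_DD − V_GS)/R.
Let x = V_GS − 0.585. Then 61.2 x² + x − 2.665 = 0, giving x = 0.201 V (positive root), so V_GS = 0.786 V.
I_D = (V_DD − V_GS)/R = (3.25 − 0.786) / 42.2 = 0.0584 mA.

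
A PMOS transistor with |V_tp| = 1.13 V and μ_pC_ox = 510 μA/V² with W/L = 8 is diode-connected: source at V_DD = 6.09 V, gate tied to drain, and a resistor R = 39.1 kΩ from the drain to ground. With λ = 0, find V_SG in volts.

With gate tied to drain, V_SG = V_SD ≥ V_SG − |V_tp|, so the device is in saturation.
k_p = μ_pC_ox · (W/L) = 4.08 mA/V².
KCL at the drain: ½ k_p (V_SG − |V_tp|)² = (V_DD − V_SG)/R.
Let x = V_SG − 1.13. Then 79.8 x² + x − 4.96 = 0, giving x = 0.243 V (positive root), so V_SG = 1.37 V.
I_D = (V_DD − V_SG)/R = (6.09 − 1.37) / 39.1 = 0.121 mA.

V_SG = 1.37 V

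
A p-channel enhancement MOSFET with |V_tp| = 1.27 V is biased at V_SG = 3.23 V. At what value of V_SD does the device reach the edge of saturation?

The boundary between triode and saturation is V_SD = V_SG − |V_tp| = V_ov.
V_ov = 3.23 − 1.27 = 1.96 V.

V_SD,sat = 1.96 V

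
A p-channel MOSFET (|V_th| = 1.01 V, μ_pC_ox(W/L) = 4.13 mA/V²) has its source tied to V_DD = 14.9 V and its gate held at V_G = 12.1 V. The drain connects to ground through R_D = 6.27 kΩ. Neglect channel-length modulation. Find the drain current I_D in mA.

I_D = 2.32 mA

V_SG = V_DD − V_G = 14.9 − 12.1 = 2.8 V, so V_ov = 2.8 − 1.01 = 1.79 V.
Assume saturation: I_D = ½ k_p V_ov² = 0.5 × 4.13 × 1.79² = 6.62 mA, giving V_SD = V_DD − I_D R_D = 14.9 − 6.62 × 6.27 = -26.6 V.
But -26.6 V < V_ov = 1.79 V, so the device is actually in triode.
In triode I_D = k_p[V_ov V_SD − ½ V_SD²] and I_D = (V_DD − V_SD)/R_D. Equating: 12.9 V_SD² − 47.35 V_SD + 14.9 = 0, giving V_SD = 0.348 V (the root below V_ov).
I_D = (14.9 − 0.348) / 6.27 = 2.32 mA.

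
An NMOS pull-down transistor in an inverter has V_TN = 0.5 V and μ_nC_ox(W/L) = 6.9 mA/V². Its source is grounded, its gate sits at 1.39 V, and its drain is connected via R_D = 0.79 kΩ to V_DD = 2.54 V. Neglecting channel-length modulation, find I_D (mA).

I_D = 2.45 mA

V_GS = V_G = 1.39 V, so V_ov = 1.39 − 0.5 = 0.89 V.
Assume saturation: I_D = ½ k_n V_ov² = 0.5 × 6.9 × 0.89² = 2.73 mA, giving V_DS = V_DD − I_D R_D = 2.54 − 2.73 × 0.79 = 0.381 V.
But 0.381 V < V_ov = 0.89 V, so the device is actually in triode.
In triode I_D = k_n[V_ov V_DS − ½ V_DS²] and I_D = (V_DD − V_DS)/R_D. Equating: 2.73 V_DS² − 5.851 V_DS + 2.54 = 0, giving V_DS = 0.604 V (the root below V_ov).
I_D = (2.54 − 0.604) / 0.79 = 2.45 mA.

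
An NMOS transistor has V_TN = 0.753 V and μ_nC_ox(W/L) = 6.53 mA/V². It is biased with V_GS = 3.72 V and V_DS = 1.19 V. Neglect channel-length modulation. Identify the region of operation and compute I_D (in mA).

Triode; I_D = 18.4 mA

V_ov = V_GS − V_TN = 3.72 − 0.753 = 2.97 V.
Since V_DS = 1.19 V < V_ov = 2.97 V, the device is in the triode region.
I_D = k_n [V_ov · V_DS − ½ V_DS²] = 6.53 × [2.97 × 1.19 − 0.5 × 1.19²] = 18.4 mA.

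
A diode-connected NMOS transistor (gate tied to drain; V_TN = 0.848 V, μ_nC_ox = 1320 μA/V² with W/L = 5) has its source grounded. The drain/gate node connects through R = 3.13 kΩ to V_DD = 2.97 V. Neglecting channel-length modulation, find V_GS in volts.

V_GS = 1.26 V

With gate tied to drain, V_GS = V_DS ≥ V_GS − V_TN, so the device is in saturation.
k_n = μ_nC_ox · (W/L) = 6.6 mA/V².
KCL at the drain: ½ k_n (V_GS − V_TN)² = (V_DD − V_GS)/R.
Let x = V_GS − 0.848. Then 10.3 x² + x − 2.122 = 0, giving x = 0.407 V (positive root), so V_GS = 1.26 V.
I_D = (V_DD − V_GS)/R = (2.97 − 1.26) / 3.13 = 0.548 mA.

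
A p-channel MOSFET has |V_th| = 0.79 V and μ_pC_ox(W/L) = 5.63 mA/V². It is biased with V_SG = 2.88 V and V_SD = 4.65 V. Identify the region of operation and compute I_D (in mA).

V_ov = V_SG − |V_th| = 2.88 − 0.79 = 2.09 V.
Since V_SD = 4.65 V ≥ V_ov = 2.09 V, the device is in saturation.
I_D = ½ k_p V_ov² = 0.5 × 5.63 × 2.09² = 12.3 mA.

Saturation; I_D = 12.3 mA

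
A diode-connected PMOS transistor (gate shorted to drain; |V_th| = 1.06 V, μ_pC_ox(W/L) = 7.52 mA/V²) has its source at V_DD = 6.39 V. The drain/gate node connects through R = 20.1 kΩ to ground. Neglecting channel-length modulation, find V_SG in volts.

With gate tied to drain, V_SG = V_SD ≥ V_SG − |V_th|, so the device is in saturation.
KCL at the drain: ½ k_p (V_SG − |V_th|)² = (V_DD − V_SG)/R.
Let x = V_SG − 1.06. Then 75.6 x² + x − 5.33 = 0, giving x = 0.259 V (positive root), so V_SG = 1.32 V.
I_D = (V_DD − V_SG)/R = (6.39 − 1.32) / 20.1 = 0.252 mA.

V_SG = 1.32 V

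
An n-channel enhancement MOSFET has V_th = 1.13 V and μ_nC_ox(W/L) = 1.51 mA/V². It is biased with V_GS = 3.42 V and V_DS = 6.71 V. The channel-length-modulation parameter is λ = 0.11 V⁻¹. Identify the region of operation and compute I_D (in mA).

V_ov = V_GS − V_th = 3.42 − 1.13 = 2.29 V.
Since V_DS = 6.71 V ≥ V_ov = 2.29 V, the device is in saturation.
I_D = ½ k_n V_ov² (1 + λ V_DS) = 0.5 × 1.51 × 2.29² × (1 + 0.11 × 6.71) = 6.88 mA.

Saturation; I_D = 6.88 mA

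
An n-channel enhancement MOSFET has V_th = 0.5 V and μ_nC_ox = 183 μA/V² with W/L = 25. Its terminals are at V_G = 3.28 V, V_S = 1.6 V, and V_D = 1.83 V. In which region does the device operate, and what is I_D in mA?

V_GS = V_G − V_S = 3.28 − 1.6 = 1.68 V; V_DS = V_D − V_S = 1.83 − 1.6 = 0.23 V.
k_n = μ_nC_ox · (W/L) = 4.575 mA/V².
V_ov = V_GS − V_th = 1.68 − 0.5 = 1.18 V.
Since V_DS = 0.23 V < V_ov = 1.18 V, the device is in the triode region.
I_D = k_n [V_ov · V_DS − ½ V_DS²] = 4.575 × [1.18 × 0.23 − 0.5 × 0.23²] = 1.12 mA.

Triode; I_D = 1.12 mA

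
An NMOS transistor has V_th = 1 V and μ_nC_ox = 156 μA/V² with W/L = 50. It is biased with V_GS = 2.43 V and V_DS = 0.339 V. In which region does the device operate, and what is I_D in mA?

k_n = μ_nC_ox · (W/L) = 7.8 mA/V².
V_ov = V_GS − V_th = 2.43 − 1 = 1.43 V.
Since V_DS = 0.339 V < V_ov = 1.43 V, the device is in the triode region.
I_D = k_n [V_ov · V_DS − ½ V_DS²] = 7.8 × [1.43 × 0.339 − 0.5 × 0.339²] = 3.33 mA.

Triode; I_D = 3.33 mA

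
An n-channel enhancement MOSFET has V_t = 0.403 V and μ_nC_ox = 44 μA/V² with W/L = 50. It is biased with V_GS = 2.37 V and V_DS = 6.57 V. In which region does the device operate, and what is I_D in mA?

k_n = μ_nC_ox · (W/L) = 2.2 mA/V².
V_ov = V_GS − V_t = 2.37 − 0.403 = 1.97 V.
Since V_DS = 6.57 V ≥ V_ov = 1.97 V, the device is in saturation.
I_D = ½ k_n V_ov² = 0.5 × 2.2 × 1.97² = 4.26 mA.

Saturation; I_D = 4.26 mA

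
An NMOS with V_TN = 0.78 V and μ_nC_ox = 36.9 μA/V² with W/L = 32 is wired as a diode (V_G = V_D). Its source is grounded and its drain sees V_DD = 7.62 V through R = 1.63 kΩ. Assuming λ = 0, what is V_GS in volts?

V_GS = 2.98 V

With gate tied to drain, V_GS = V_DS ≥ V_GS − V_TN, so the device is in saturation.
k_n = μ_nC_ox · (W/L) = 1.181 mA/V².
KCL at the drain: ½ k_n (V_GS − V_TN)² = (V_DD − V_GS)/R.
Let x = V_GS − 0.78. Then 0.962 x² + x − 6.84 = 0, giving x = 2.2 V (positive root), so V_GS = 2.98 V.
I_D = (V_DD − V_GS)/R = (7.62 − 2.98) / 1.63 = 2.85 mA.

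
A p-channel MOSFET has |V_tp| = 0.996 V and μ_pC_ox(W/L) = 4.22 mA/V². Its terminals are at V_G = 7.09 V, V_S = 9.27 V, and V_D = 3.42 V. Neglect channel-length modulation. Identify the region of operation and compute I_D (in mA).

Saturation; I_D = 2.96 mA

V_SG = V_S − V_G = 9.27 − 7.09 = 2.18 V; V_SD = V_S − V_D = 9.27 − 3.42 = 5.85 V.
V_ov = V_SG − |V_tp| = 2.18 − 0.996 = 1.18 V.
Since V_SD = 5.85 V ≥ V_ov = 1.18 V, the device is in saturation.
I_D = ½ k_p V_ov² = 0.5 × 4.22 × 1.18² = 2.96 mA.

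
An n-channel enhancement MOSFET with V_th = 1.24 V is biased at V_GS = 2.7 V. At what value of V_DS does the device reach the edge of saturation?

The boundary between triode and saturation is V_DS = V_GS − V_th = V_ov.
V_ov = 2.7 − 1.24 = 1.46 V.

V_DS,sat = 1.46 V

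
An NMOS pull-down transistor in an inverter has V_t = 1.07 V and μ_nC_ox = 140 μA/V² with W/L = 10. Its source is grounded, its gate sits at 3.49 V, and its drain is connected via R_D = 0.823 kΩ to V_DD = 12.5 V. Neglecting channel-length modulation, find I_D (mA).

I_D = 4.10 mA

V_GS = V_G = 3.49 V, so V_ov = 3.49 − 1.07 = 2.42 V.
k_n = μ_nC_ox · (W/L) = 1.4 mA/V².
Assume saturation: I_D = ½ k_n V_ov² = 0.5 × 1.4 × 2.42² = 4.1 mA, giving V_DS = V_DD − I_D R_D = 12.5 − 4.1 × 0.823 = 9.13 V.
V_DS = 9.13 V ≥ V_ov = 2.42 V, confirming saturation.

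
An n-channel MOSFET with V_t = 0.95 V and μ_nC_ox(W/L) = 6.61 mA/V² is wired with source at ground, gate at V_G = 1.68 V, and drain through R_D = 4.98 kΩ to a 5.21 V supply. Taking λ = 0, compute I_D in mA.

V_GS = V_G = 1.68 V, so V_ov = 1.68 − 0.95 = 0.73 V.
Assume saturation: I_D = ½ k_n V_ov² = 0.5 × 6.61 × 0.73² = 1.76 mA, giving V_DS = V_DD − I_D R_D = 5.21 − 1.76 × 4.98 = -3.56 V.
But -3.56 V < V_ov = 0.73 V, so the device is actually in triode.
In triode I_D = k_n[V_ov V_DS − ½ V_DS²] and I_D = (V_DD − V_DS)/R_D. Equating: 16.5 V_DS² − 25.03 V_DS + 5.21 = 0, giving V_DS = 0.249 V (the root below V_ov).
I_D = (5.21 − 0.249) / 4.98 = 0.996 mA.

I_D = 0.996 mA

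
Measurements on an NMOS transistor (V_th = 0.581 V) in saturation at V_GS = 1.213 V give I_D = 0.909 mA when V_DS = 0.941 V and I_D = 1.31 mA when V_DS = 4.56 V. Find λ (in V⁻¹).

With V_GS fixed, I_D ∝ (1 + λ V_DS) in saturation, so I_D2/I_D1 = (1 + λ V_DS2)/(1 + λ V_DS1).
1.31/0.909 = 1.441 = (1 + 4.56 λ)/(1 + 0.941 λ).
Solving: λ (I_D1 V_DS2 − I_D2 V_DS1) = I_D2 − I_D1, so λ = (1.31 − 0.909) / (0.909 × 4.56 − 1.31 × 0.941) = 0.401 / 2.91 = 0.138 V⁻¹.

λ = 0.138 V⁻¹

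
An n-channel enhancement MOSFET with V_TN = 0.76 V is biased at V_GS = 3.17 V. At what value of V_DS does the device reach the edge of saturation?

V_DS,sat = 2.41 V

The boundary between triode and saturation is V_DS = V_GS − V_TN = V_ov.
V_ov = 3.17 − 0.76 = 2.41 V.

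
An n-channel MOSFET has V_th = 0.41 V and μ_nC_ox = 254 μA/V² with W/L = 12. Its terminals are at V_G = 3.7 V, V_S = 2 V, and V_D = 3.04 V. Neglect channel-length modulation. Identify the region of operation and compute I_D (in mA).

Triode; I_D = 2.44 mA

V_GS = V_G − V_S = 3.7 − 2 = 1.7 V; V_DS = V_D − V_S = 3.04 − 2 = 1.04 V.
k_n = μ_nC_ox · (W/L) = 3.048 mA/V².
V_ov = V_GS − V_th = 1.7 − 0.41 = 1.29 V.
Since V_DS = 1.04 V < V_ov = 1.29 V, the device is in the triode region.
I_D = k_n [V_ov · V_DS − ½ V_DS²] = 3.048 × [1.29 × 1.04 − 0.5 × 1.04²] = 2.44 mA.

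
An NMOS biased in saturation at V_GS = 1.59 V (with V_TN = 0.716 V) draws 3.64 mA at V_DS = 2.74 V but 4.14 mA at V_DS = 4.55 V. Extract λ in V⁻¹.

λ = 0.0958 V⁻¹

With V_GS fixed, I_D ∝ (1 + λ V_DS) in saturation, so I_D2/I_D1 = (1 + λ V_DS2)/(1 + λ V_DS1).
4.14/3.64 = 1.137 = (1 + 4.55 λ)/(1 + 2.74 λ).
Solving: λ (I_D1 V_DS2 − I_D2 V_DS1) = I_D2 − I_D1, so λ = (4.14 − 3.64) / (3.64 × 4.55 − 4.14 × 2.74) = 0.5 / 5.22 = 0.0958 V⁻¹.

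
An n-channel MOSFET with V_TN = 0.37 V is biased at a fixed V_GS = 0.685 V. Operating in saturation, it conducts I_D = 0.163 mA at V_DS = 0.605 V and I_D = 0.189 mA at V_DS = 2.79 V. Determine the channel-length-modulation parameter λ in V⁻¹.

λ = 0.0764 V⁻¹

With V_GS fixed, I_D ∝ (1 + λ V_DS) in saturation, so I_D2/I_D1 = (1 + λ V_DS2)/(1 + λ V_DS1).
0.189/0.163 = 1.16 = (1 + 2.79 λ)/(1 + 0.605 λ).
Solving: λ (I_D1 V_DS2 − I_D2 V_DS1) = I_D2 − I_D1, so λ = (0.189 − 0.163) / (0.163 × 2.79 − 0.189 × 0.605) = 0.026 / 0.34 = 0.0764 V⁻¹.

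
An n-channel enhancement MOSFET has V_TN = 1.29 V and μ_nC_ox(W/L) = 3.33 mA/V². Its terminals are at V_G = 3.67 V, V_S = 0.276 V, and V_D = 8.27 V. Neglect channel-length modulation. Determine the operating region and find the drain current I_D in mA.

Saturation; I_D = 7.37 mA

V_GS = V_G − V_S = 3.67 − 0.276 = 3.39 V; V_DS = V_D − V_S = 8.27 − 0.276 = 7.99 V.
V_ov = V_GS − V_TN = 3.39 − 1.29 = 2.1 V.
Since V_DS = 7.99 V ≥ V_ov = 2.1 V, the device is in saturation.
I_D = ½ k_n V_ov² = 0.5 × 3.33 × 2.1² = 7.37 mA.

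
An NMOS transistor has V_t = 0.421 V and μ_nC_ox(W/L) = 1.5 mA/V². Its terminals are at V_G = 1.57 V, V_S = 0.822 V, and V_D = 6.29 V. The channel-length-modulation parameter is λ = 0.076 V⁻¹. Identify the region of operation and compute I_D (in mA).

V_GS = V_G − V_S = 1.57 − 0.822 = 0.748 V; V_DS = V_D − V_S = 6.29 − 0.822 = 5.47 V.
V_ov = V_GS − V_t = 0.748 − 0.421 = 0.327 V.
Since V_DS = 5.47 V ≥ V_ov = 0.327 V, the device is in saturation.
I_D = ½ k_n V_ov² (1 + λ V_DS) = 0.5 × 1.5 × 0.327² × (1 + 0.076 × 5.47) = 0.114 mA.

Saturation; I_D = 0.114 mA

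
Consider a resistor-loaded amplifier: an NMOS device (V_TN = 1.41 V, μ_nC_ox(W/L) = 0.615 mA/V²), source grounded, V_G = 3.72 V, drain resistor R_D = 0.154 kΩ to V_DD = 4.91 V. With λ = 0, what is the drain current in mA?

I_D = 1.64 mA

V_GS = V_G = 3.72 V, so V_ov = 3.72 − 1.41 = 2.31 V.
Assume saturation: I_D = ½ k_n V_ov² = 0.5 × 0.615 × 2.31² = 1.64 mA, giving V_DS = V_DD − I_D R_D = 4.91 − 1.64 × 0.154 = 4.66 V.
V_DS = 4.66 V ≥ V_ov = 2.31 V, confirming saturation.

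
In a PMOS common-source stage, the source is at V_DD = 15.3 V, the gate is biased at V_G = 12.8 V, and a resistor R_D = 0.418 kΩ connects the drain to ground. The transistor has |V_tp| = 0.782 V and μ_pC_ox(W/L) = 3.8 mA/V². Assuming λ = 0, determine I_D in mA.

V_SG = V_DD − V_G = 15.3 − 12.8 = 2.5 V, so V_ov = 2.5 − 0.782 = 1.72 V.
Assume saturation: I_D = ½ k_p V_ov² = 0.5 × 3.8 × 1.72² = 5.61 mA, giving V_SD = V_DD − I_D R_D = 15.3 − 5.61 × 0.418 = 13 V.
V_SD = 13 V ≥ V_ov = 1.72 V, confirming saturation.

I_D = 5.61 mA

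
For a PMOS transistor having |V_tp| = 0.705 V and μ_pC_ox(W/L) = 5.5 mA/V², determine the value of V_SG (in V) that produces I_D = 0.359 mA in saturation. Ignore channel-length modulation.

V_SG = 1.07 V

In saturation I_D = ½ k_p (V_SG − |V_tp|)², so V_SG − |V_tp| = √(2 I_D / k_p) = √(2 × 0.359 / 5.5) = 0.361 V.
V_SG = 0.705 + 0.361 = 1.07 V.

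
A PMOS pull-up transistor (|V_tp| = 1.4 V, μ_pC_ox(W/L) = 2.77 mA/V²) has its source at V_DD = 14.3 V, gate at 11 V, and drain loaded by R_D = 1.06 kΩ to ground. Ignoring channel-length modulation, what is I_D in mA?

I_D = 5.00 mA

V_SG = V_DD − V_G = 14.3 − 11 = 3.3 V, so V_ov = 3.3 − 1.4 = 1.9 V.
Assume saturation: I_D = ½ k_p V_ov² = 0.5 × 2.77 × 1.9² = 5 mA, giving V_SD = V_DD − I_D R_D = 14.3 − 5 × 1.06 = 9 V.
V_SD = 9 V ≥ V_ov = 1.9 V, confirming saturation.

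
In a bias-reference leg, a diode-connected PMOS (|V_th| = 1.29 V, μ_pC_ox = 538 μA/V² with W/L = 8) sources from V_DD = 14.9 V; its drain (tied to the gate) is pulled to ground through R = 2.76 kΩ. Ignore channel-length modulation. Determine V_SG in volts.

V_SG = 2.72 V

With gate tied to drain, V_SG = V_SD ≥ V_SG − |V_th|, so the device is in saturation.
k_p = μ_pC_ox · (W/L) = 4.304 mA/V².
KCL at the drain: ½ k_p (V_SG − |V_th|)² = (V_DD − V_SG)/R.
Let x = V_SG − 1.29. Then 5.94 x² + x − 13.61 = 0, giving x = 1.43 V (positive root), so V_SG = 2.72 V.
I_D = (V_DD − V_SG)/R = (14.9 − 2.72) / 2.76 = 4.41 mA.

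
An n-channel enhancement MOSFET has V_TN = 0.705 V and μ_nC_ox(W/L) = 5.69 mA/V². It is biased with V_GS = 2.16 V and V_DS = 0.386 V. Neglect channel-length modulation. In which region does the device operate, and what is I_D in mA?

V_ov = V_GS − V_TN = 2.16 − 0.705 = 1.46 V.
Since V_DS = 0.386 V < V_ov = 1.46 V, the device is in the triode region.
I_D = k_n [V_ov · V_DS − ½ V_DS²] = 5.69 × [1.46 × 0.386 − 0.5 × 0.386²] = 2.77 mA.

Triode; I_D = 2.77 mA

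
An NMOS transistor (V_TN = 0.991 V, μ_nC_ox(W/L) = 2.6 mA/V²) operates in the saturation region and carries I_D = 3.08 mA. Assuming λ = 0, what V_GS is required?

In saturation I_D = ½ k_n (V_GS − V_TN)², so V_GS − V_TN = √(2 I_D / k_n) = √(2 × 3.08 / 2.6) = 1.54 V.
V_GS = 0.991 + 1.54 = 2.53 V.

V_GS = 2.53 V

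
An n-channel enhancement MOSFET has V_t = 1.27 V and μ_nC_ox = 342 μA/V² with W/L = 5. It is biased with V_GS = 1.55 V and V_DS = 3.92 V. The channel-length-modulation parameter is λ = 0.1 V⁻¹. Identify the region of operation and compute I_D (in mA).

k_n = μ_nC_ox · (W/L) = 1.71 mA/V².
V_ov = V_GS − V_t = 1.55 − 1.27 = 0.28 V.
Since V_DS = 3.92 V ≥ V_ov = 0.28 V, the device is in saturation.
I_D = ½ k_n V_ov² (1 + λ V_DS) = 0.5 × 1.71 × 0.28² × (1 + 0.1 × 3.92) = 0.0933 mA.

Saturation; I_D = 0.0933 mA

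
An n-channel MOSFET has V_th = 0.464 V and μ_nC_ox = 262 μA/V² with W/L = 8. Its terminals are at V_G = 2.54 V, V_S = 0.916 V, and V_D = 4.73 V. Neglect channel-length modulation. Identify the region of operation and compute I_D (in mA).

V_GS = V_G − V_S = 2.54 − 0.916 = 1.62 V; V_DS = V_D − V_S = 4.73 − 0.916 = 3.81 V.
k_n = μ_nC_ox · (W/L) = 2.096 mA/V².
V_ov = V_GS − V_th = 1.62 − 0.464 = 1.16 V.
Since V_DS = 3.81 V ≥ V_ov = 1.16 V, the device is in saturation.
I_D = ½ k_n V_ov² = 0.5 × 2.096 × 1.16² = 1.41 mA.

Saturation; I_D = 1.41 mA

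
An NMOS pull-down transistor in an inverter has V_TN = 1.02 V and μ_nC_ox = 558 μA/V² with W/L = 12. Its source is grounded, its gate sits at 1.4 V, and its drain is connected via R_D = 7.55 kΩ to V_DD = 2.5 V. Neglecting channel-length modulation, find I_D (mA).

I_D = 0.311 mA

V_GS = V_G = 1.4 V, so V_ov = 1.4 − 1.02 = 0.38 V.
k_n = μ_nC_ox · (W/L) = 6.696 mA/V².
Assume saturation: I_D = ½ k_n V_ov² = 0.5 × 6.696 × 0.38² = 0.483 mA, giving V_DS = V_DD − I_D R_D = 2.5 − 0.483 × 7.55 = -1.15 V.
But -1.15 V < V_ov = 0.38 V, so the device is actually in triode.
In triode I_D = k_n[V_ov V_DS − ½ V_DS²] and I_D = (V_DD − V_DS)/R_D. Equating: 25.3 V_DS² − 20.21 V_DS + 2.5 = 0, giving V_DS = 0.153 V (the root below V_ov).
I_D = (2.5 − 0.153) / 7.55 = 0.311 mA.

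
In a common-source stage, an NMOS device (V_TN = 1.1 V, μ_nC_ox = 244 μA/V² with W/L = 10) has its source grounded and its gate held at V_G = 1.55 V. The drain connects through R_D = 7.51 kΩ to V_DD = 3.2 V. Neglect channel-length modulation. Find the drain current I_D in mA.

I_D = 0.247 mA

V_GS = V_G = 1.55 V, so V_ov = 1.55 − 1.1 = 0.45 V.
k_n = μ_nC_ox · (W/L) = 2.44 mA/V².
Assume saturation: I_D = ½ k_n V_ov² = 0.5 × 2.44 × 0.45² = 0.247 mA, giving V_DS = V_DD − I_D R_D = 3.2 − 0.247 × 7.51 = 1.34 V.
V_DS = 1.34 V ≥ V_ov = 0.45 V, confirming saturation.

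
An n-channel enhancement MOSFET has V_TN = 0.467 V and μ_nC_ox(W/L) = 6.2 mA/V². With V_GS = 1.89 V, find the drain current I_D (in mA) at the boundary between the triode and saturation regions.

At the boundary V_DS = V_ov = V_GS − V_TN = 1.89 − 0.467 = 1.42 V.
I_D = ½ k_n V_ov² = 0.5 × 6.2 × 1.42² = 6.28 mA.

I_D = 6.28 mA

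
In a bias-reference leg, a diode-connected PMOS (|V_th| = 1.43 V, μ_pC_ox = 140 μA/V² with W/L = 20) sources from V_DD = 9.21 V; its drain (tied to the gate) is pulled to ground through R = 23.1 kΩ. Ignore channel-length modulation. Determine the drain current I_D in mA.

With gate tied to drain, V_SG = V_SD ≥ V_SG − |V_th|, so the device is in saturation.
k_p = μ_pC_ox · (W/L) = 2.8 mA/V².
KCL at the drain: ½ k_p (V_SG − |V_th|)² = (V_DD − V_SG)/R.
Let x = V_SG − 1.43. Then 32.3 x² + x − 7.78 = 0, giving x = 0.475 V (positive root), so V_SG = 1.91 V.
I_D = (V_DD − V_SG)/R = (9.21 − 1.91) / 23.1 = 0.316 mA.

I_D = 0.316 mA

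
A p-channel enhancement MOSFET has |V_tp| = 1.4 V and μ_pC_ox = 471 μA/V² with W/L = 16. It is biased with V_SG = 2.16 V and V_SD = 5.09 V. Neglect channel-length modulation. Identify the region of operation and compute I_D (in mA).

Saturation; I_D = 2.18 mA

k_p = μ_pC_ox · (W/L) = 7.536 mA/V².
V_ov = V_SG − |V_tp| = 2.16 − 1.4 = 0.76 V.
Since V_SD = 5.09 V ≥ V_ov = 0.76 V, the device is in saturation.
I_D = ½ k_p V_ov² = 0.5 × 7.536 × 0.76² = 2.18 mA.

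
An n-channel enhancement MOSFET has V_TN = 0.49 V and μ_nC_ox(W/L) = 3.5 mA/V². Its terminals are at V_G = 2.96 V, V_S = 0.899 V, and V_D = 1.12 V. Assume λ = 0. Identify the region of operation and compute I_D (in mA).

Triode; I_D = 1.13 mA

V_GS = V_G − V_S = 2.96 − 0.899 = 2.06 V; V_DS = V_D − V_S = 1.12 − 0.899 = 0.221 V.
V_ov = V_GS − V_TN = 2.06 − 0.49 = 1.57 V.
Since V_DS = 0.221 V < V_ov = 1.57 V, the device is in the triode region.
I_D = k_n [V_ov · V_DS − ½ V_DS²] = 3.5 × [1.57 × 0.221 − 0.5 × 0.221²] = 1.13 mA.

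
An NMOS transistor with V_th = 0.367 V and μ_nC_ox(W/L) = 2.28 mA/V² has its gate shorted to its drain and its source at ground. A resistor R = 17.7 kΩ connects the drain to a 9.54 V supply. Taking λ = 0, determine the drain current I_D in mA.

I_D = 0.482 mA

With gate tied to drain, V_GS = V_DS ≥ V_GS − V_th, so the device is in saturation.
KCL at the drain: ½ k_n (V_GS − V_th)² = (V_DD − V_GS)/R.
Let x = V_GS − 0.367. Then 20.2 x² + x − 9.173 = 0, giving x = 0.65 V (positive root), so V_GS = 1.02 V.
I_D = (V_DD − V_GS)/R = (9.54 − 1.02) / 17.7 = 0.482 mA.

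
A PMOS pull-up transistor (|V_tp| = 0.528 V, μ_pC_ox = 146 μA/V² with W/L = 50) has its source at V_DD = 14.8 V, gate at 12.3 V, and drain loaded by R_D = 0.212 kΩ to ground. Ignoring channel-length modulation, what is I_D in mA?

V_SG = V_DD − V_G = 14.8 − 12.3 = 2.5 V, so V_ov = 2.5 − 0.528 = 1.97 V.
k_p = μ_pC_ox · (W/L) = 7.3 mA/V².
Assume saturation: I_D = ½ k_p V_ov² = 0.5 × 7.3 × 1.97² = 14.2 mA, giving V_SD = V_DD − I_D R_D = 14.8 − 14.2 × 0.212 = 11.8 V.
V_SD = 11.8 V ≥ V_ov = 1.97 V, confirming saturation.

I_D = 14.2 mA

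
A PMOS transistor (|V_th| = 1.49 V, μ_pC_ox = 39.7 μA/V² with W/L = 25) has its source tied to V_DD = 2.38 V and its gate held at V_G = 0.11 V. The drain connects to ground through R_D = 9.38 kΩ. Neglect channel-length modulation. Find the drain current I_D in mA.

I_D = 0.215 mA

V_SG = V_DD − V_G = 2.38 − 0.11 = 2.27 V, so V_ov = 2.27 − 1.49 = 0.78 V.
k_p = μ_pC_ox · (W/L) = 0.9925 mA/V².
Assume saturation: I_D = ½ k_p V_ov² = 0.5 × 0.9925 × 0.78² = 0.302 mA, giving V_SD = V_DD − I_D R_D = 2.38 − 0.302 × 9.38 = -0.452 V.
But -0.452 V < V_ov = 0.78 V, so the device is actually in triode.
In triode I_D = k_p[V_ov V_SD − ½ V_SD²] and I_D = (V_DD − V_SD)/R_D. Equating: 4.65 V_SD² − 8.262 V_SD + 2.38 = 0, giving V_SD = 0.362 V (the root below V_ov).
I_D = (2.38 − 0.362) / 9.38 = 0.215 mA.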